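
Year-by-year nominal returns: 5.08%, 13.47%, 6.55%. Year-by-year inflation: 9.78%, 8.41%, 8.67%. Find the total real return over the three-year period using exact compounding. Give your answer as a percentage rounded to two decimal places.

-1.77%

Compound the nominal returns: 1.0508 × 1.1347 × 1.0655 = 1.270441.
Compound inflation: 1.0978 × 1.0841 × 1.0867 = 1.293309.
Deflate: 1.270441 / 1.293309 = 0.982319.
Total real return = 0.982319 − 1 → -1.77%.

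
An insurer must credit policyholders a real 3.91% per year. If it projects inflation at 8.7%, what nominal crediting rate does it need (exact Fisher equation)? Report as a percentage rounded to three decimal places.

12.950%

(1 + i) = (1 + r)(1 + π) = 1.03910 × 1.08700 = 1.1295017
i = 1.1295017 − 1, so the required nominal rate is 12.950%.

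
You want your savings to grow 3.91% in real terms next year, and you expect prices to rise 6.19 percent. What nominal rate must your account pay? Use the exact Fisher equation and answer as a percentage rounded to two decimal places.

(1 + i) = (1 + r)(1 + π) = 1.03910 × 1.06190 = 1.10342029
i = 1.10342029 − 1, so the required nominal rate is 10.34%.

10.34%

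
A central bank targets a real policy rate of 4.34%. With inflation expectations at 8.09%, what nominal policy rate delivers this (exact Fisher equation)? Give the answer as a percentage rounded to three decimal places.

12.781%

(1 + i) = (1 + r)(1 + π) = 1.04340 × 1.08090 = 1.12781106
i = 1.12781106 − 1, so the required nominal rate is 12.781%.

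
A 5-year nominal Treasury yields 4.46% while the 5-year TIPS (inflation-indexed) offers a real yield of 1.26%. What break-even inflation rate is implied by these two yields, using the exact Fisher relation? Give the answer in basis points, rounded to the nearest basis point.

316 basis points

(1 + π) = (1 + i)/(1 + r) = 1.04460 / 1.01260 = 1.031602
Break-even inflation = 1.031602 − 1 → 316 basis points.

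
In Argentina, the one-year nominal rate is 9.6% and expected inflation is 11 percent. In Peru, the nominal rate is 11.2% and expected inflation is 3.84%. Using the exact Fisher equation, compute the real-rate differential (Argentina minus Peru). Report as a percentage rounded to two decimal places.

-8.35%

Argentina: (1 + 0.0960)/(1 + 0.1100) − 1 = -1.2613%
Peru: (1 + 0.1120)/(1 + 0.0384) − 1 = 7.0878%
Differential = -1.2613% − 7.0878% = -8.3491% → -8.35%.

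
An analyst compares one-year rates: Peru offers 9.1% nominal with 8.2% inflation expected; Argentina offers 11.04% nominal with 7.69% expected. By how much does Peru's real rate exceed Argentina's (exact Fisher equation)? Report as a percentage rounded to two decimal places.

-2.28%

Peru: (1 + 0.0910)/(1 + 0.0820) − 1 = 0.8318%
Argentina: (1 + 0.1104)/(1 + 0.0769) − 1 = 3.1108%
Differential = 0.8318% − 3.1108% = -2.2790% → -2.28%.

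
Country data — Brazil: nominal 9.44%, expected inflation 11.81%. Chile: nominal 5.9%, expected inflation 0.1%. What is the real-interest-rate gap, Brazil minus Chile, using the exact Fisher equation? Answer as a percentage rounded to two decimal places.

-7.91%

Brazil: (1 + 0.0944)/(1 + 0.1181) − 1 = -2.1197%
Chile: (1 + 0.0590)/(1 + 0.0010) − 1 = 5.7942%
Differential = -2.1197% − 5.7942% = -7.9139% → -7.91%.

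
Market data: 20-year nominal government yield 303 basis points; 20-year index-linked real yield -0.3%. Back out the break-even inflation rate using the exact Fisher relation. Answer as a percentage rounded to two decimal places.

(1 + π) = (1 + i)/(1 + r) = 1.03030 / 0.99700 = 1.033400
Break-even inflation = 1.033400 − 1 → 3.34%.

3.34%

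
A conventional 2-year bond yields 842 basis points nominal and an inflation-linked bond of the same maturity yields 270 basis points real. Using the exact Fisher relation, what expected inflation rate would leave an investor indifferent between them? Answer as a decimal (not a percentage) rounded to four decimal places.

0.0557

(1 + π) = (1 + i)/(1 + r) = 1.08420 / 1.02700 = 1.055696
Break-even inflation = 1.055696 − 1 → 0.0557.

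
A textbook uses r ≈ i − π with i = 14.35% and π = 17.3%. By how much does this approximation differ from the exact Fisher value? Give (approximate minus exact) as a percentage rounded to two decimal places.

-0.44%

Approximate: r ≈ 14.350% − 17.300% = -2.9500%
Exact: (1 + 0.1435)/(1 + 0.1730) − 1 = -2.5149%
Error = -2.9500% − (-2.5149%) = -0.4351% → -0.44%.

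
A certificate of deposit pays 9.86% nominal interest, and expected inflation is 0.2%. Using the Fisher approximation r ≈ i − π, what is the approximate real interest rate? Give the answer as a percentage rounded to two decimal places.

r ≈ i − π = 9.86% − 0.2% = 9.66%.

9.66%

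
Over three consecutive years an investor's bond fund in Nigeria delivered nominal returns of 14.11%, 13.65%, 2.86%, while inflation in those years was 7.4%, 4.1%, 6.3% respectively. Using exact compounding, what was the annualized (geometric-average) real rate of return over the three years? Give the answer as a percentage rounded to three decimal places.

3.924%

Compound the nominal returns: 1.1411 × 1.1365 × 1.0286 = 1.33395035.
Compound inflation: 1.0740 × 1.0410 × 1.0630 = 1.18847014.
Deflate: 1.33395035 / 1.18847014 = 1.12240965.
Annualized real rate = 1.12240965^(1/3) − 1 = 3.9243% → 3.924%.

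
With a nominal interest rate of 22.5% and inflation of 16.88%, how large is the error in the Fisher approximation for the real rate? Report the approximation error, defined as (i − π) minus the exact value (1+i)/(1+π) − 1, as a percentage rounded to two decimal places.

Approximate: r ≈ 22.500% − 16.880% = 5.6200%
Exact: (1 + 0.2250)/(1 + 0.1688) − 1 = 4.8084%
Error = 5.6200% − 4.8084% = 0.8116% → 0.81%.

0.81%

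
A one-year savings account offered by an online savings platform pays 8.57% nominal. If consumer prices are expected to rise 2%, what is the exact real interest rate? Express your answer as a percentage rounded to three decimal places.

1 + r = 1.08570 / 1.02000 = 1.064412
r = 1.064412 − 1 = 6.4412%, i.e. 6.441%.

6.441%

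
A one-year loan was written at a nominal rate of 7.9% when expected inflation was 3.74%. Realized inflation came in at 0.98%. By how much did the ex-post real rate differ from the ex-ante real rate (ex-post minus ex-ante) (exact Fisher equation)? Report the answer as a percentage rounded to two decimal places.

Ex-ante: (1 + 0.0790)/(1 + 0.0374) − 1 = 4.0100%
Ex-post: (1 + 0.0790)/(1 + 0.0098) − 1 = 6.8528%
Difference (ex-post − ex-ante) = 2.8428% → 2.84%.

2.84%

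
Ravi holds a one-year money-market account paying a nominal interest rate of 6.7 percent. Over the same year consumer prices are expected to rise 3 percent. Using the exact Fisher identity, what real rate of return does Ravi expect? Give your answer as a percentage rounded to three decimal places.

By the Fisher identity, 1 + r = (1 + i)/(1 + π).
1 + r = 1.06700 / 1.03000 = 1.035922
r = 1.035922 − 1 = 3.5922%, i.e. 3.592%.

3.592%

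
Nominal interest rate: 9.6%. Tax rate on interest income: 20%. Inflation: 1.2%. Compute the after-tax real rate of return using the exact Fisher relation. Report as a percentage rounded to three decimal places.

6.403%

After-tax nominal return = 9.6% × (1 − 0.2) = 7.6800%.
1 + r = 1.07680 / 1.01200 = 1.064032
After-tax real rate = 1.064032 − 1 → 6.403%.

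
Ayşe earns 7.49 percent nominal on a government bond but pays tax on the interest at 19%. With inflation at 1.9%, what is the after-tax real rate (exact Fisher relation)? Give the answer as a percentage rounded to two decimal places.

4.09%

After-tax nominal return = 7.49% × (1 − 0.19) = 6.0669%.
1 + r = 1.060669 / 1.01900 = 1.040892
After-tax real rate = 1.040892 − 1 → 4.09%.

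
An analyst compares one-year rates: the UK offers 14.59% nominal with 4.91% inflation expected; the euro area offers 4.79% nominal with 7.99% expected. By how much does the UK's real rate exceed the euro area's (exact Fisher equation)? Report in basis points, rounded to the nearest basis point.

1219 basis points

The UK: (1 + 0.1459)/(1 + 0.0491) − 1 = 9.2270%
The euro area: (1 + 0.0479)/(1 + 0.0799) − 1 = -2.9632%
Differential = 9.2270% − (-2.9632%) = 12.1902% → 1219 basis points.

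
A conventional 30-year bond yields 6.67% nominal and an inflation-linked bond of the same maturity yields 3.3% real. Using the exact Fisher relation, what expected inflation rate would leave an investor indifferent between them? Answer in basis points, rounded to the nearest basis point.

(1 + π) = (1 + i)/(1 + r) = 1.06670 / 1.03300 = 1.032623
Break-even inflation = 1.032623 − 1 → 326 basis points.

326 basis points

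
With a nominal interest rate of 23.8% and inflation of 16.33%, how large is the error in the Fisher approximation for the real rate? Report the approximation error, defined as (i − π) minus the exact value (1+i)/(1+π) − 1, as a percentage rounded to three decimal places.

Approximate: r ≈ 23.800% − 16.330% = 7.4700%
Exact: (1 + 0.2380)/(1 + 0.1633) − 1 = 6.4214%
Error = 7.4700% − 6.4214% = 1.0486% → 1.049%.

1.049%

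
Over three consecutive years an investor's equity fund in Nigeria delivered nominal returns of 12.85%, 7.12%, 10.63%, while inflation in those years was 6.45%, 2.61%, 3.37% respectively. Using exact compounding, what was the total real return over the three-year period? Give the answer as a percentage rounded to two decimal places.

18.44%

Nominal growth factor = 1.1285 × 1.0712 × 1.1063 = 1.337350
Price-level growth factor = 1.0645 × 1.0261 × 1.0337 = 1.129093
Real growth factor = 1.337350 / 1.129093 = 1.184446
Total real return = 1.184446 − 1 → 18.44%.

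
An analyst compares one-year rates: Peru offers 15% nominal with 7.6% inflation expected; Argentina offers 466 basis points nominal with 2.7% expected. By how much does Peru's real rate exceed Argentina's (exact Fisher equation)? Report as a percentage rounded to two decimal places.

Peru: (1 + 0.1500)/(1 + 0.0760) − 1 = 6.8773%
Argentina: (1 + 0.0466)/(1 + 0.0270) − 1 = 1.9085%
Differential = 6.8773% − 1.9085% = 4.9689% → 4.97%.

4.97%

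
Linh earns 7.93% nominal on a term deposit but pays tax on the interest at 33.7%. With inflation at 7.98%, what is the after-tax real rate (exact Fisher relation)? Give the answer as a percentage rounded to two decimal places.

-2.52%

After-tax nominal return = 7.93% × (1 − 0.337) = 5.25759%.
1 + r = 1.0525759 / 1.07980 = 0.974788
After-tax real rate = 0.974788 − 1 → -2.52%.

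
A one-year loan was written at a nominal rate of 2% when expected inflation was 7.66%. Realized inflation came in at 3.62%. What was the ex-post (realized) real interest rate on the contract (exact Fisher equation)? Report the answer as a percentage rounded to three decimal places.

Ex-post: (1 + 0.0200)/(1 + 0.0362) − 1 = -1.5634%
So the realized real rate is -1.563%.

-1.563%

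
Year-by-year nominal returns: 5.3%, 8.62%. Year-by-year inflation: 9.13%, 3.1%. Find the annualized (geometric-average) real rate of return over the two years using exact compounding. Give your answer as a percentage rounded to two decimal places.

Compound the nominal returns: 1.0530 × 1.0862 = 1.14376860.
Compound inflation: 1.0913 × 1.0310 = 1.12513030.
Deflate: 1.14376860 / 1.12513030 = 1.01656546.
Annualized real rate = 1.01656546^(1/2) − 1 = 0.8249% → 0.82%.

0.82%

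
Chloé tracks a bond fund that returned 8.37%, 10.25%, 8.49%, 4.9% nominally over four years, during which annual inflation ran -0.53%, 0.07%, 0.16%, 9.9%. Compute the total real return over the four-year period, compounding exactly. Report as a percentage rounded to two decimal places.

24.10%

Compound the nominal returns: 1.0837 × 1.1025 × 1.0849 × 1.0490 = 1.359731.
Compound inflation: 0.9947 × 1.0007 × 1.0016 × 1.0990 = 1.095691.
Deflate: 1.359731 / 1.095691 = 1.240980.
Total real return = 1.240980 − 1 → 24.10%.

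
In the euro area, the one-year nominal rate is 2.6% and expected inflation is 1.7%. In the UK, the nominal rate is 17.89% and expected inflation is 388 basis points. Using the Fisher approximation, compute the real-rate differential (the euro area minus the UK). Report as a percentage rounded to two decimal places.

-13.11%

The euro area: 2.6% − 1.7% = 0.900%
The UK: 17.89% − 3.88% = 14.010%
Differential = -13.110% → -13.11%.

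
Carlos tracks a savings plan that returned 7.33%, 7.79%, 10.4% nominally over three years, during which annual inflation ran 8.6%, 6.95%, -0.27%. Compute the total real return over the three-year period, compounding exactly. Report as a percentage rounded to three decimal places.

10.264%

Nominal growth factor = 1.0733 × 1.0779 × 1.1040 = 1.277229
Price-level growth factor = 1.0860 × 1.0695 × 0.9973 = 1.158341
Real growth factor = 1.277229 / 1.158341 = 1.102636
Total real return = 1.102636 − 1 → 10.264%.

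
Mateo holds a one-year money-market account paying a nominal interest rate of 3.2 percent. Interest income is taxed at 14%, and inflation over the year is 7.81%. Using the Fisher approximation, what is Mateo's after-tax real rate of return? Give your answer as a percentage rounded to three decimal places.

-5.058%

After-tax nominal return = 3.2% × (1 − 0.14) = 2.7520%.
r ≈ 2.7520% − 7.81% → -5.058%.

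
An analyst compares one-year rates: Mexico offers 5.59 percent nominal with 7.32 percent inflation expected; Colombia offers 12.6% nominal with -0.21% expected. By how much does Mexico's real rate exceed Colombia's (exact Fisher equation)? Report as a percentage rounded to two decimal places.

Mexico: (1 + 0.0559)/(1 + 0.0732) − 1 = -1.6120%
Colombia: (1 + 0.1260)/(1 − 0.0021) − 1 = 12.8370%
Differential = -1.6120% − 12.8370% = -14.4490% → -14.45%.

-14.45%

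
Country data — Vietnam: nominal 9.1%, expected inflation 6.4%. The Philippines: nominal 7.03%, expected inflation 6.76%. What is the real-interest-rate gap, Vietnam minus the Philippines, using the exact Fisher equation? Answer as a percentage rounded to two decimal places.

2.28%

Vietnam: (1 + 0.0910)/(1 + 0.0640) − 1 = 2.5376%
The Philippines: (1 + 0.0703)/(1 + 0.0676) − 1 = 0.2529%
Differential = 2.5376% − 0.2529% = 2.2847% → 2.28%.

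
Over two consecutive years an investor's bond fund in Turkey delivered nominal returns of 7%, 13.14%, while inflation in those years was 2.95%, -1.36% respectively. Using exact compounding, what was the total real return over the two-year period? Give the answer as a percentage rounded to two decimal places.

Nominal growth factor = 1.0700 × 1.1314 = 1.210598
Price-level growth factor = 1.0295 × 0.9864 = 1.015499
Real growth factor = 1.210598 / 1.015499 = 1.192122
Total real return = 1.192122 − 1 → 19.21%.

19.21%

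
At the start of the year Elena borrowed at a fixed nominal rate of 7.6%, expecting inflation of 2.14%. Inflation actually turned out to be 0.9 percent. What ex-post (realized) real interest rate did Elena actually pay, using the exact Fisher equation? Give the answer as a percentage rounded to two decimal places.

6.64%

Ex-post: (1 + 0.0760)/(1 + 0.0090) − 1 = 6.6402%
So the realized real rate is 6.64%.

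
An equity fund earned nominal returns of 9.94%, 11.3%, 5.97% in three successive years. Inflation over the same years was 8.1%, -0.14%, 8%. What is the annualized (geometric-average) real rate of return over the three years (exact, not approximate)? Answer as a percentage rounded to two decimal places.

3.61%

Nominal growth factor = 1.0994 × 1.1130 × 1.0597 = 1.29668304
Price-level growth factor = 1.0810 × 0.9986 × 1.0800 = 1.16584553
Real growth factor = 1.29668304 / 1.16584553 = 1.11222543
Annualized real rate = 1.11222543^(1/3) − 1 = 3.6090% → 3.61%.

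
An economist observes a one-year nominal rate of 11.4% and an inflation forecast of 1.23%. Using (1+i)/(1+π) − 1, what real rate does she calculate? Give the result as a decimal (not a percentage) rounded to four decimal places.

0.1005

1 + r = 1.11400 / 1.01230 = 1.100464
r = 1.100464 − 1 = 10.0464%, i.e. 0.1005.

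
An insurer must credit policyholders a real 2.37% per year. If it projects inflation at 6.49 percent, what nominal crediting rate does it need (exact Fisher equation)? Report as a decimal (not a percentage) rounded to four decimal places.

0.0901

(1 + i) = (1 + r)(1 + π) = 1.02370 × 1.06490 = 1.09013813
i = 1.09013813 − 1, so the required nominal rate is 0.0901.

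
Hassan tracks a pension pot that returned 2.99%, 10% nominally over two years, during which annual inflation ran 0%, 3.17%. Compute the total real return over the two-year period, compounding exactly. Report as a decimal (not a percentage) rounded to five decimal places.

0.09808

Compound the nominal returns: 1.0299 × 1.1000 = 1.132890.
Compound inflation: 1.0000 × 1.0317 = 1.031700.
Deflate: 1.132890 / 1.031700 = 1.098081.
Total real return = 1.098081 − 1 → 0.09808.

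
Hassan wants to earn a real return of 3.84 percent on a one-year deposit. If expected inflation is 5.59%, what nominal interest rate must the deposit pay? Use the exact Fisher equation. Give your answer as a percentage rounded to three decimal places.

9.645%

(1 + i) = (1 + r)(1 + π) = 1.03840 × 1.05590 = 1.09644656
i = 1.09644656 − 1, so the required nominal rate is 9.645%.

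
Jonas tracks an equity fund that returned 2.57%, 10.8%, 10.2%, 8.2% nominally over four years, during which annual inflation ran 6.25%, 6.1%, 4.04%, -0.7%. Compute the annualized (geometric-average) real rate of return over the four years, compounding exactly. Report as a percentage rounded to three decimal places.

Nominal growth factor = 1.0257 × 1.1080 × 1.1020 × 1.0820 = 1.35509259
Price-level growth factor = 1.0625 × 1.0610 × 1.0404 × 0.9930 = 1.16464593
Real growth factor = 1.35509259 / 1.16464593 = 1.16352322
Annualized real rate = 1.16352322^(1/4) − 1 = 3.8589% → 3.859%.

3.859%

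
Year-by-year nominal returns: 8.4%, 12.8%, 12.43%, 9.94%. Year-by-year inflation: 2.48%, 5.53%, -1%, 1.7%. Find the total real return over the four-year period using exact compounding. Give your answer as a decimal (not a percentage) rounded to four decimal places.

0.3881

Nominal growth factor = 1.0840 × 1.1280 × 1.1243 × 1.0994 = 1.51138924
Price-level growth factor = 1.0248 × 1.0553 × 0.9900 × 1.0170 = 1.08885789
Real growth factor = 1.51138924 / 1.08885789 = 1.38805004
Total real return = 1.38805004 − 1 → 0.3881.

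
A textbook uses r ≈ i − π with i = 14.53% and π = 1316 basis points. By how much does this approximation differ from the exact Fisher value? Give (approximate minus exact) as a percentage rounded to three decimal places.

0.159%

Approximate: r ≈ 14.530% − 13.160% = 1.3700%
Exact: (1 + 0.1453)/(1 + 0.1316) − 1 = 1.2107%
Error = 1.3700% − 1.2107% = 0.1593% → 0.159%.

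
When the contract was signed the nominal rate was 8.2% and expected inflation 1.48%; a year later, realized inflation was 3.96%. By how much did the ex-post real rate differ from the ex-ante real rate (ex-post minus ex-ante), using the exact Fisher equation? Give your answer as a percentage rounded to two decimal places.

-2.54%

Ex-ante: (1 + 0.0820)/(1 + 0.0148) − 1 = 6.6220%
Ex-post: (1 + 0.0820)/(1 + 0.0396) − 1 = 4.0785%
Difference (ex-post − ex-ante) = -2.5435% → -2.54%.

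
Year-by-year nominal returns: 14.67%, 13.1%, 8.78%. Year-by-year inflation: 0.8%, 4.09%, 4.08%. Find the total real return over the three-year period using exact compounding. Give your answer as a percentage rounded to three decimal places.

29.189%

Compound the nominal returns: 1.1467 × 1.1310 × 1.0878 = 1.410787.
Compound inflation: 1.0080 × 1.0409 × 1.0408 = 1.092036.
Deflate: 1.410787 / 1.092036 = 1.291887.
Total real return = 1.291887 − 1 → 29.189%.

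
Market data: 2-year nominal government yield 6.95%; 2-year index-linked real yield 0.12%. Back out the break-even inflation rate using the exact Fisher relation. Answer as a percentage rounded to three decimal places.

6.822%

(1 + π) = (1 + i)/(1 + r) = 1.06950 / 1.00120 = 1.068218
Break-even inflation = 1.068218 − 1 → 6.822%.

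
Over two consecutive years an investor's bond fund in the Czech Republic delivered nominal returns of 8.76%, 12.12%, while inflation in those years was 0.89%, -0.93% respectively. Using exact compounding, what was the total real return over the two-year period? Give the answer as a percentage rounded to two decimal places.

22.00%

Compound the nominal returns: 1.0876 × 1.1212 = 1.219417.
Compound inflation: 1.0089 × 0.9907 = 0.999517.
Deflate: 1.219417 / 0.999517 = 1.220006.
Total real return = 1.220006 − 1 → 22.00%.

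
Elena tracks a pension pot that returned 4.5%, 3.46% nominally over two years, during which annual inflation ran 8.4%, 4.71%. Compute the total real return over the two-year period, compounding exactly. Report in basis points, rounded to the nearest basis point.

-475 basis points

Nominal growth factor = 1.0450 × 1.0346 = 1.081157
Price-level growth factor = 1.0840 × 1.0471 = 1.135056
Real growth factor = 1.081157 / 1.135056 = 0.952514
Total real return = 0.952514 − 1 → -475 basis points.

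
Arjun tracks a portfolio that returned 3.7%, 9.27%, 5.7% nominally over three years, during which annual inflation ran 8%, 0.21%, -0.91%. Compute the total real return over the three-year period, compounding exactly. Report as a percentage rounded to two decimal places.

11.68%

Compound the nominal returns: 1.0370 × 1.0927 × 1.0570 = 1.197718.
Compound inflation: 1.0800 × 1.0021 × 0.9909 = 1.072419.
Deflate: 1.197718 / 1.072419 = 1.116838.
Total real return = 1.116838 − 1 → 11.68%.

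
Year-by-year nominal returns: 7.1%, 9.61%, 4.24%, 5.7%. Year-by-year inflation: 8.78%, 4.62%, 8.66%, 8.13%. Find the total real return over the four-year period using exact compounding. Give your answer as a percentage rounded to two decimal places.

Compound the nominal returns: 1.0710 × 1.0961 × 1.0424 × 1.0570 = 1.293448.
Compound inflation: 1.0878 × 1.0462 × 1.0866 × 1.0813 = 1.337149.
Deflate: 1.293448 / 1.337149 = 0.967318.
Total real return = 0.967318 − 1 → -3.27%.

-3.27%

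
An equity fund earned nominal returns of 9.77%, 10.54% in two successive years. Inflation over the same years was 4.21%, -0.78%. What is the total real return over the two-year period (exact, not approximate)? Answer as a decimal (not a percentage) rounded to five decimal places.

Nominal growth factor = 1.0977 × 1.1054 = 1.213398
Price-level growth factor = 1.0421 × 0.9922 = 1.033972
Real growth factor = 1.213398 / 1.033972 = 1.173531
Total real return = 1.173531 − 1 → 0.17353.

0.17353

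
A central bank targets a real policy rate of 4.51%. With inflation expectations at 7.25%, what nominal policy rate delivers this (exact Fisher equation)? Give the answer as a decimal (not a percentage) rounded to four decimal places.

0.1209

(1 + i) = (1 + r)(1 + π) = 1.04510 × 1.07250 = 1.12086975
i = 1.12086975 − 1, so the required nominal rate is 0.1209.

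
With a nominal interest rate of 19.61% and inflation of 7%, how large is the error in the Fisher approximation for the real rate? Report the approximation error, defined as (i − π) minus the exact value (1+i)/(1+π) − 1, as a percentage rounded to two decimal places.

0.82%

Approximate: r ≈ 19.610% − 7.000% = 12.6100%
Exact: (1 + 0.1961)/(1 + 0.0700) − 1 = 11.78505%
Error = 12.6100% − 11.78505% = 0.82495% → 0.82%.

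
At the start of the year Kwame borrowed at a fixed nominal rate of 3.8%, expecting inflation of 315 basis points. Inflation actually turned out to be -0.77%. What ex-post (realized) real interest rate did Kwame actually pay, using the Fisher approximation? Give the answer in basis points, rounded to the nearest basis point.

457 basis points

Ex-post: 3.8% − (-0.77%) = 4.570%
So the realized real rate is 457 basis points.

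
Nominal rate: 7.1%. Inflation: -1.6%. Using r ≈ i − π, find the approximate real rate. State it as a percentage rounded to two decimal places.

r ≈ i − π = 7.1% − (-1.6%) = 8.70%.

8.70%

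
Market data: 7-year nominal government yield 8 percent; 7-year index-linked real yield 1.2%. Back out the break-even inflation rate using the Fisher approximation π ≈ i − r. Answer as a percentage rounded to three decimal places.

π ≈ i − r = 8% − 1.2% → 6.800%.

6.800%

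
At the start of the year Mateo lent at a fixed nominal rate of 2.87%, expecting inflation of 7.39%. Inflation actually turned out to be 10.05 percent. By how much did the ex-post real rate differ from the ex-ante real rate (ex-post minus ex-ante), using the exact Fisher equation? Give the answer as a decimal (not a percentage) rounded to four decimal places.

Ex-ante: (1 + 0.0287)/(1 + 0.0739) − 1 = -4.2090%
Ex-post: (1 + 0.0287)/(1 + 0.1005) − 1 = -6.5243%
Difference (ex-post − ex-ante) = -2.3153% → -0.0232.

-0.0232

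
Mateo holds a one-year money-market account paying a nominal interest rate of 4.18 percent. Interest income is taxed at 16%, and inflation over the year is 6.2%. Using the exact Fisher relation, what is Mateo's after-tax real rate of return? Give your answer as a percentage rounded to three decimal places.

-2.532%

After-tax nominal return = 4.18% × (1 − 0.16) = 3.5112%.
1 + r = 1.035112 / 1.06200 = 0.974682
After-tax real rate = 0.974682 − 1 → -2.532%.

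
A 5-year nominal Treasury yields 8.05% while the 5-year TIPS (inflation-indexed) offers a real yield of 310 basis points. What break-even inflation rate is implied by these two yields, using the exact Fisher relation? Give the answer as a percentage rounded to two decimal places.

4.80%

(1 + π) = (1 + i)/(1 + r) = 1.08050 / 1.03100 = 1.048012
Break-even inflation = 1.048012 − 1 → 4.80%.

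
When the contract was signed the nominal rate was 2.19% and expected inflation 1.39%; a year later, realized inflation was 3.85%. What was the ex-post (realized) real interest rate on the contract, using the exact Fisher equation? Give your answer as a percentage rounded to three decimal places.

Ex-post: (1 + 0.0219)/(1 + 0.0385) − 1 = -1.59846%
So the realized real rate is -1.598%.

-1.598%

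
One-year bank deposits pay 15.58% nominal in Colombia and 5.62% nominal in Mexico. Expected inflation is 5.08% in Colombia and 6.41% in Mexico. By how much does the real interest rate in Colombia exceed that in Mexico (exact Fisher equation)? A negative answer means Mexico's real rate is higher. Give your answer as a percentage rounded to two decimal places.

Colombia: (1 + 0.1558)/(1 + 0.0508) − 1 = 9.9924%
Mexico: (1 + 0.0562)/(1 + 0.0641) − 1 = -0.7424%
Differential = 9.9924% − (-0.7424%) = 10.7348% → 10.73%.

10.73%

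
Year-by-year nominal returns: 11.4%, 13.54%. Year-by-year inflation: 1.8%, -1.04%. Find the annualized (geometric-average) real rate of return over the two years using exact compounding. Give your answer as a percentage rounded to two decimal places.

Nominal growth factor = 1.1140 × 1.1354 = 1.26483560
Price-level growth factor = 1.0180 × 0.9896 = 1.00741280
Real growth factor = 1.26483560 / 1.00741280 = 1.25552862
Annualized real rate = 1.25552862^(1/2) − 1 = 12.0504% → 12.05%.

12.05%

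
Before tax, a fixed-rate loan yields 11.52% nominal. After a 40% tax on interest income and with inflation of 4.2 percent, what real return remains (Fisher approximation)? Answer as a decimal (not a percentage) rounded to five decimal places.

0.02712

After-tax nominal return = 11.52% × (1 − 0.4) = 6.9120%.
r ≈ 6.9120% − 4.2% → 0.02712.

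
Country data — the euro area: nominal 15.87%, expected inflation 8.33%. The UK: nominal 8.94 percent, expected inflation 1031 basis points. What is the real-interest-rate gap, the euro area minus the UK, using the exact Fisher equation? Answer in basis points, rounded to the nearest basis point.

The euro area: (1 + 0.1587)/(1 + 0.0833) − 1 = 6.9602%
The UK: (1 + 0.0894)/(1 + 0.1031) − 1 = -1.2420%
Differential = 6.9602% − (-1.2420%) = 8.2022% → 820 basis points.

820 basis points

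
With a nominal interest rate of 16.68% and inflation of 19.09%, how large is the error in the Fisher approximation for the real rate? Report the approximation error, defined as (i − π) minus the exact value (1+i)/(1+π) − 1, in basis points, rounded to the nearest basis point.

Approximate: r ≈ 16.680% − 19.090% = -2.4100%
Exact: (1 + 0.1668)/(1 + 0.1909) − 1 = -2.0237%
Error = -2.4100% − (-2.0237%) = -0.3863% → -39 basis points.

-39 basis points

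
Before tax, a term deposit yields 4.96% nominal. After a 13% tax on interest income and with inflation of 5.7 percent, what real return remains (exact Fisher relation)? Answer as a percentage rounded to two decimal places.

-1.31%

After-tax nominal return = 4.96% × (1 − 0.13) = 4.3152%.
1 + r = 1.043152 / 1.05700 = 0.986899
After-tax real rate = 0.986899 − 1 → -1.31%.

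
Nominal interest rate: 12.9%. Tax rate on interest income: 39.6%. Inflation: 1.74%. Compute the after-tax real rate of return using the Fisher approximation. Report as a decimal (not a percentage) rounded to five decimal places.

0.06052

After-tax nominal return = 12.9% × (1 − 0.396) = 7.7916%.
r ≈ 7.7916% − 1.74% → 0.06052.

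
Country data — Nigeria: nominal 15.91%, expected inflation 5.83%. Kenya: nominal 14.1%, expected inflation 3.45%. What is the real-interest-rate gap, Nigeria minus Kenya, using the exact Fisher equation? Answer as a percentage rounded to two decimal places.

-0.77%

Nigeria: (1 + 0.1591)/(1 + 0.0583) − 1 = 9.5247%
Kenya: (1 + 0.1410)/(1 + 0.0345) − 1 = 10.2948%
Differential = 9.5247% − 10.2948% = -0.7701% → -0.77%.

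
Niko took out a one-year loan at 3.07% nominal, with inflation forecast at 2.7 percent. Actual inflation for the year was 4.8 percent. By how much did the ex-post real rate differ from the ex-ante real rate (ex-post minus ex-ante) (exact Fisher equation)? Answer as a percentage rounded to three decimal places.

Ex-ante: (1 + 0.0307)/(1 + 0.0270) − 1 = 0.3603%
Ex-post: (1 + 0.0307)/(1 + 0.0480) − 1 = -1.6508%
Difference (ex-post − ex-ante) = -2.0110% → -2.011%.

-2.011%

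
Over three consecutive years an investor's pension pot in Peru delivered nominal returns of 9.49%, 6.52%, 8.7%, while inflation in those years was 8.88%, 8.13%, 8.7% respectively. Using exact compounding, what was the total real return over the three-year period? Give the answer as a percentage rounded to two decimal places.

Compound the nominal returns: 1.0949 × 1.0652 × 1.0870 = 1.267754.
Compound inflation: 1.0888 × 1.0813 × 1.0870 = 1.279746.
Deflate: 1.267754 / 1.279746 = 0.990630.
Total real return = 0.990630 − 1 → -0.94%.

-0.94%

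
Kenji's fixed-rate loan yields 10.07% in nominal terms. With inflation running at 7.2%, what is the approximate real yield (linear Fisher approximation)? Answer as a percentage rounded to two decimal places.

2.87%

r ≈ i − π = 10.07% − 7.2% = 2.87%.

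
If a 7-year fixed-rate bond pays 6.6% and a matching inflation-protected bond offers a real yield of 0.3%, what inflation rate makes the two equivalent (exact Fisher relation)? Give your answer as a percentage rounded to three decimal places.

6.281%

(1 + π) = (1 + i)/(1 + r) = 1.06600 / 1.00300 = 1.062812
Break-even inflation = 1.062812 − 1 → 6.281%.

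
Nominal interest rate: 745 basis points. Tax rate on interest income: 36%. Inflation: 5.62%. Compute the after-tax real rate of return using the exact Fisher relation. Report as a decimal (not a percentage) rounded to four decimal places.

After-tax nominal return = 7.45% × (1 − 0.36) = 4.7680%.
1 + r = 1.04768 / 1.05620 = 0.991933
After-tax real rate = 0.991933 − 1 → -0.0081.

-0.0081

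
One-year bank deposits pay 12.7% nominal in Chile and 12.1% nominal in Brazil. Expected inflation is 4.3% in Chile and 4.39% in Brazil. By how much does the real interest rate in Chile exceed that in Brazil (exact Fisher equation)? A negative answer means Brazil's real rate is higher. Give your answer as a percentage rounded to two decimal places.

Chile: (1 + 0.1270)/(1 + 0.0430) − 1 = 8.0537%
Brazil: (1 + 0.1210)/(1 + 0.0439) − 1 = 7.3858%
Differential = 8.0537% − 7.3858% = 0.6679% → 0.67%.

0.67%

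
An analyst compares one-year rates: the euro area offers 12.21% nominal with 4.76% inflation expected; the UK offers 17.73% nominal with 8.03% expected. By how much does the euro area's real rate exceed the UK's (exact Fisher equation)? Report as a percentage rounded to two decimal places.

The euro area: (1 + 0.1221)/(1 + 0.0476) − 1 = 7.1115%
The UK: (1 + 0.1773)/(1 + 0.0803) − 1 = 8.9790%
Differential = 7.1115% − 8.9790% = -1.8675% → -1.87%.

-1.87%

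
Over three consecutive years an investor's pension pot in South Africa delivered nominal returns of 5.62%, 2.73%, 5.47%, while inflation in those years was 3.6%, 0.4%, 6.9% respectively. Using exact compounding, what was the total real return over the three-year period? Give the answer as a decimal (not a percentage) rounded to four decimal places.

0.0292

Nominal growth factor = 1.0562 × 1.0273 × 1.0547 = 1.144386
Price-level growth factor = 1.0360 × 1.0040 × 1.0690 = 1.111914
Real growth factor = 1.144386 / 1.111914 = 1.029203
Total real return = 1.029203 − 1 → 0.0292.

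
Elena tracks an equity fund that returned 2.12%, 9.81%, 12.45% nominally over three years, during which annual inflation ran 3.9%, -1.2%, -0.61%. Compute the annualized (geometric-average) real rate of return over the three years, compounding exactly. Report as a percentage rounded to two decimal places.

7.32%

Compound the nominal returns: 1.0212 × 1.0981 × 1.1245 = 1.26099150.
Compound inflation: 1.0390 × 0.9880 × 0.9939 = 1.02027015.
Deflate: 1.26099150 / 1.02027015 = 1.23593882.
Annualized real rate = 1.23593882^(1/3) − 1 = 7.3163% → 7.32%.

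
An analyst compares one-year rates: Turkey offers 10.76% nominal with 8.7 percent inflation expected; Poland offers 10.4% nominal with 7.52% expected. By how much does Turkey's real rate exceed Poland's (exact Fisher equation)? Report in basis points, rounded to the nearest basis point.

Turkey: (1 + 0.1076)/(1 + 0.0870) − 1 = 1.8951%
Poland: (1 + 0.1040)/(1 + 0.0752) − 1 = 2.6786%
Differential = 1.8951% − 2.6786% = -0.7834% → -78 basis points.

-78 basis points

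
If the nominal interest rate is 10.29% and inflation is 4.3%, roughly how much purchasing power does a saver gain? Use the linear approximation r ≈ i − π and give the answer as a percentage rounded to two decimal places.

5.99%

r ≈ i − π = 10.29% − 4.3% = 5.99%.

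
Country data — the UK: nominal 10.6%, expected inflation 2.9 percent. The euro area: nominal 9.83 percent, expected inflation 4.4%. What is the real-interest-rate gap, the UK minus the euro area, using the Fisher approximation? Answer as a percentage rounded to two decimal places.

2.27%

The UK: 10.6% − 2.9% = 7.700%
The euro area: 9.83% − 4.4% = 5.430%
Differential = 2.270% → 2.27%.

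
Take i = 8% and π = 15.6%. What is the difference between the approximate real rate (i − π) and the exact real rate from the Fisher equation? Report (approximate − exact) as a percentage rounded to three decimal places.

-1.026%

Approximate: r ≈ 8.000% − 15.600% = -7.6000%
Exact: (1 + 0.0800)/(1 + 0.1560) − 1 = -6.5744%
Error = -7.6000% − (-6.5744%) = -1.0256% → -1.026%.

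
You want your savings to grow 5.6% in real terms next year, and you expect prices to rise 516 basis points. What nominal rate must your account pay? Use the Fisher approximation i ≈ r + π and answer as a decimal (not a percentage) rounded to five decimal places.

0.10760

i ≈ r + π = 5.6% + 5.16% = 0.10760.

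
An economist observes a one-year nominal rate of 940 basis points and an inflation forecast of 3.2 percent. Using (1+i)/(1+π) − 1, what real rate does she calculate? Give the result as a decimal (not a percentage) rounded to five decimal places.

0.06008

By the Fisher relation, 1 + r = (1 + i)/(1 + π).
1 + r = 1.09400 / 1.03200 = 1.060078
r = 1.060078 − 1 = 6.0078%, i.e. 0.06008.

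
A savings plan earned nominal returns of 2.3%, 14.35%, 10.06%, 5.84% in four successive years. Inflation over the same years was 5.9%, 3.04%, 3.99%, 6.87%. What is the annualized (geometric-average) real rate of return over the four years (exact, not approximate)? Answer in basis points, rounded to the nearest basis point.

Compound the nominal returns: 1.0230 × 1.1435 × 1.1006 × 1.0584 = 1.36267140.
Compound inflation: 1.0590 × 1.0304 × 1.0399 × 1.0687 = 1.21268833.
Deflate: 1.36267140 / 1.21268833 = 1.12367817.
Annualized real rate = 1.12367817^(1/4) − 1 = 2.9581% → 296 basis points.

296 basis points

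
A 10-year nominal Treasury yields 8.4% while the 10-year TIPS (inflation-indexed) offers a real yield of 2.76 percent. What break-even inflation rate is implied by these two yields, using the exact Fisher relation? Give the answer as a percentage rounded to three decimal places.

5.489%

(1 + π) = (1 + i)/(1 + r) = 1.08400 / 1.02760 = 1.0548852
Break-even inflation = 1.0548852 − 1 → 5.489%.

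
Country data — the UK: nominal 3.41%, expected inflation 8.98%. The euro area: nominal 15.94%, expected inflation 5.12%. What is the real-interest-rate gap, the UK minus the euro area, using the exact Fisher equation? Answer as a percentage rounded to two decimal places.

-15.40%

The UK: (1 + 0.0341)/(1 + 0.0898) − 1 = -5.1110%
The euro area: (1 + 0.1594)/(1 + 0.0512) − 1 = 10.2930%
Differential = -5.1110% − 10.2930% = -15.4040% → -15.40%.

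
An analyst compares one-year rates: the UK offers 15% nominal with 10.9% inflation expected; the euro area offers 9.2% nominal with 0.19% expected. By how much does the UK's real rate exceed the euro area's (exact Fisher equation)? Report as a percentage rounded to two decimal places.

The UK: (1 + 0.1500)/(1 + 0.1090) − 1 = 3.6970%
The euro area: (1 + 0.0920)/(1 + 0.0019) − 1 = 8.9929%
Differential = 3.6970% − 8.9929% = -5.2959% → -5.30%.

-5.30%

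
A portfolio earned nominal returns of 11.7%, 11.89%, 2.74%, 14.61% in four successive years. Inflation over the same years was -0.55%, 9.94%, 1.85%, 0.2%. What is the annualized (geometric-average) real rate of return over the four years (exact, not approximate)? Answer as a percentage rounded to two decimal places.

Compound the nominal returns: 1.1170 × 1.1189 × 1.0274 × 1.1461 = 1.47165673.
Compound inflation: 0.9945 × 1.0994 × 1.0185 × 1.0020 = 1.11580750.
Deflate: 1.47165673 / 1.11580750 = 1.31891633.
Annualized real rate = 1.31891633^(1/4) − 1 = 7.1653% → 7.17%.

7.17%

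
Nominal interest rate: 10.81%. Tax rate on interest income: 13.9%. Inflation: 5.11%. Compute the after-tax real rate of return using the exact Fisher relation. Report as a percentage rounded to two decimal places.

3.99%

After-tax nominal return = 10.81% × (1 − 0.139) = 9.30741%.
1 + r = 1.0930741 / 1.05110 = 1.039933
After-tax real rate = 1.039933 − 1 → 3.99%.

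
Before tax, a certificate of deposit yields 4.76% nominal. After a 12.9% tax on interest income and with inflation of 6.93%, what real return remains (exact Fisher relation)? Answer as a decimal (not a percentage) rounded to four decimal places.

After-tax nominal return = 4.76% × (1 − 0.129) = 4.14596%.
1 + r = 1.0414596 / 1.06930 = 0.973964
After-tax real rate = 0.973964 − 1 → -0.0260.

-0.0260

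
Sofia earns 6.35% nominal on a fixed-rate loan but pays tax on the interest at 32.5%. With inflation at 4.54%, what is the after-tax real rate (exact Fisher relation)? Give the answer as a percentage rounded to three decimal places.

After-tax nominal return = 6.35% × (1 − 0.325) = 4.28625%.
1 + r = 1.0428625 / 1.04540 = 0.997573
After-tax real rate = 0.997573 − 1 → -0.243%.

-0.243%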